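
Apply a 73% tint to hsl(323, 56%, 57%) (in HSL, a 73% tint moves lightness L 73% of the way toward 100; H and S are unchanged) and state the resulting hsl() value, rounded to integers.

hsl(323, 56%, 88%)

L moves 73% from 57 toward 100: 57 + 31.39 = 88.39 → 88.
H and S are unchanged.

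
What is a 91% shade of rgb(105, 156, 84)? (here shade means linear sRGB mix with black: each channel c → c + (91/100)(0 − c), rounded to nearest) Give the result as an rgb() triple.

rgb(9, 14, 8)

Per channel, c → c + 0.91(0 − c):
  R: 105 − 95.55 = 9.45 → 9
  G: 156 + 0.91×(0−156) = 156 − 141.96 = 14.04 → 14
  B: 84 + 0.91×(0−84) = 84 − 76.44 = 7.56 → 8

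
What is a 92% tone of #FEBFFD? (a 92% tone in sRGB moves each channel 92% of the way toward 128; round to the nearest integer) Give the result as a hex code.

#8A858A

#FEBFFD is rgb(254, 191, 253).
Lerp each channel 92% toward 128:
  R: 254 + 0.92×(128−254) = 254 − 115.92 = 138.08 → 138
  G: 191 + 0.92×(128−191) = 191 − 57.96 = 133.04 → 133
  B: 253 − 115 = 138 → 138
rgb(138, 133, 138) = #8A858A.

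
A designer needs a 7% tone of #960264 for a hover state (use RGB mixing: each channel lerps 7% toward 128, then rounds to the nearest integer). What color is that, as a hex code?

#940B66

#960264 is rgb(150, 2, 100).
Per channel, c → c + 0.07(128 − c):
  R: 150 − 1.54 = 148.46 → 148
  G: 2 + 0.07×(128−2) = 2 + 8.82 = 10.82 → 11
  B: 100 + 1.96 = 101.96 → 102
rgb(148, 11, 102) = #940B66.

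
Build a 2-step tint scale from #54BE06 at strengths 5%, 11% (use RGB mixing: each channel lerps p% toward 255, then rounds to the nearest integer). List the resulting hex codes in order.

#54BE06 is rgb(84, 190, 6).
5%: (84 + 8.55 = 92.55→93, 190 + 3.25 = 193.25→193, 6 + 12.45 = 18.45→18) → #5DC112
11%: (84 + 18.81 = 102.81→103, 190 + 7.15 = 197.15→197, 6 + 27.39 = 33.39→33) → #67C521

#5DC112, #67C521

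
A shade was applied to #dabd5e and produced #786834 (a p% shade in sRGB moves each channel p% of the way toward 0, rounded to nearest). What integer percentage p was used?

#dabd5e is rgb(218, 189, 94); #786834 is rgb(120, 104, 52).
On the R channel (widest range): 120 ≈ 218 + (p/100)(0 − 218), so p ≈ 100×(120 − 218)/(0 − 218) = -9800/-218 = 44.95.
p = 45 reproduces all three channels after rounding.

45%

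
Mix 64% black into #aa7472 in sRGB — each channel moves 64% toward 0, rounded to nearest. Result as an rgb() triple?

#aa7472 is rgb(170, 116, 114).
A 64% shade moves each channel 64% toward 0:
  R: 170 − 108.8 = 61.2 → 61
  G: 116 + 0.64×(0−116) = 116 − 74.24 = 41.76 → 42
  B: 114 − 72.96 = 41.04 → 41

rgb(61, 42, 41)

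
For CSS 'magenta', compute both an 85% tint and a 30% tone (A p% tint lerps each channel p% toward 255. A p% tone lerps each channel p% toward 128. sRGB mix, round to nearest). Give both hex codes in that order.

CSS magenta is rgb(255, 0, 255).
85% tint:
  R: 255 + 0.85×(255−255) = 255 + 0 = 255 → 255
  G: 0 + 216.75 = 216.75 → 217
  B: 255 + 0 = 255 → 255
  → #ffd9ff
30% tone:
  R: 255 + 0.3×(128−255) = 255 − 38.1 = 216.9 → 217
  G: 0 + 0.3×(128−0) = 0 + 38.4 = 38.4 → 38
  B: 255 + 0.3×(128−255) = 255 − 38.1 = 216.9 → 217
  → #d926d9

#ffd9ff, #d926d9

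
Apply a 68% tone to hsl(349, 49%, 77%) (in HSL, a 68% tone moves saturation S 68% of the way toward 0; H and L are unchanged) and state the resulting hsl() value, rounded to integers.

S moves 68% from 49 toward 0: 49 − 33.32 = 15.68 → 16.
H and L are unchanged.

hsl(349, 16%, 77%)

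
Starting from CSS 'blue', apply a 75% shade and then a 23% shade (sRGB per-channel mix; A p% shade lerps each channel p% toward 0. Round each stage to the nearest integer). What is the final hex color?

#000031

CSS blue is rgb(0, 0, 255).
A 75% shade moves each channel 75% toward 0:
  R: 0 + 0.75×(0−0) = 0 + 0 = 0 → 0
  G: 0 + 0 = 0 → 0
  B: 255 + 0.75×(0−255) = 255 − 191.25 = 63.75 → 64
After the shade: rgb(0, 0, 64) = #000040.
Lerp each channel 23% toward 0:
  R: 0 + 0 = 0 → 0
  G: 0 + 0.23×(0−0) = 0 + 0 = 0 → 0
  B: 64 + 0.23×(0−64) = 64 − 14.72 = 49.28 → 49
rgb(0, 0, 49) = #000031.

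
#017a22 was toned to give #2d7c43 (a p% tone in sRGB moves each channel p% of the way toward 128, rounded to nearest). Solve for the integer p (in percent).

#017a22 is rgb(1, 122, 34); #2d7c43 is rgb(45, 124, 67).
On the R channel (widest range): 45 ≈ 1 + (p/100)(128 − 1), so p ≈ 100×(45 − 1)/(128 − 1) = 4400/127 = 34.65.
p = 35 reproduces all three channels after rounding.

35%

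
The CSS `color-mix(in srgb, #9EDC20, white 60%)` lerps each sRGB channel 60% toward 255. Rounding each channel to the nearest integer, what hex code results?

#D8F1A6

#9EDC20 is rgb(158, 220, 32).
Lerp each channel 60% toward 255:
  R: 158 + 58.2 = 216.2 → 216
  G: 220 + 21 = 241 → 241
  B: 32 + 0.6×(255−32) = 32 + 133.8 = 165.8 → 166
rgb(216, 241, 166) = #D8F1A6.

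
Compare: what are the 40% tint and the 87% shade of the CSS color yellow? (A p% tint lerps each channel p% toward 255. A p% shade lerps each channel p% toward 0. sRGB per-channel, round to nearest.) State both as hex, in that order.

CSS yellow is rgb(255, 255, 0).
40% tint:
  R: 255 + 0 = 255 → 255
  G: 255 + 0.4×(255−255) = 255 + 0 = 255 → 255
  B: 0 + 0.4×(255−0) = 0 + 102 = 102 → 102
  → #FFFF66
87% shade:
  R: 255 + 0.87×(0−255) = 255 − 221.85 = 33.15 → 33
  G: 255 + 0.87×(0−255) = 255 − 221.85 = 33.15 → 33
  B: 0 + 0.87×(0−0) = 0 + 0 = 0 → 0
  → #212100

#FFFF66, #212100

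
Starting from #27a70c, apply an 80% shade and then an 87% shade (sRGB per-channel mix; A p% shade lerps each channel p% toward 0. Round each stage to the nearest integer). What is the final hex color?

#010400

#27a70c is rgb(39, 167, 12).
Lerp each channel 80% toward 0:
  R: 39 − 31.2 = 7.8 → 8
  G: 167 + 0.8×(0−167) = 167 − 133.6 = 33.4 → 33
  B: 12 + 0.8×(0−12) = 12 − 9.6 = 2.4 → 2
After the shade: rgb(8, 33, 2) = #082102.
Lerp each channel 87% toward 0:
  R: 8 + 0.87×(0−8) = 8 − 6.96 = 1.04 → 1
  G: 33 + 0.87×(0−33) = 33 − 28.71 = 4.29 → 4
  B: 2 + 0.87×(0−2) = 2 − 1.74 = 0.26 → 0
rgb(1, 4, 0) = #010400.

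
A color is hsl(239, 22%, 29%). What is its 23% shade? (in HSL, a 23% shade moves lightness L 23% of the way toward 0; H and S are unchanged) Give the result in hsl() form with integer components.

hsl(239, 22%, 22%)

L moves 23% from 29 toward 0: 29 − 6.67 = 22.33 → 22.
H and S are unchanged.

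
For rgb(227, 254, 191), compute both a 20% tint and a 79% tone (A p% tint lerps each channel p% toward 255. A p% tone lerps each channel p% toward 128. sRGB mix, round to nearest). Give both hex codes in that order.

20% tint:
  R: 227 + 0.2×(255−227) = 227 + 5.6 = 232.6 → 233
  G: 254 + 0.2×(255−254) = 254 + 0.2 = 254.2 → 254
  B: 191 + 12.8 = 203.8 → 204
  → #e9fecc
79% tone:
  R: 227 + 0.79×(128−227) = 227 − 78.21 = 148.79 → 149
  G: 254 − 99.54 = 154.46 → 154
  B: 191 + 0.79×(128−191) = 191 − 49.77 = 141.23 → 141
  → #959a8d

#e9fecc, #959a8d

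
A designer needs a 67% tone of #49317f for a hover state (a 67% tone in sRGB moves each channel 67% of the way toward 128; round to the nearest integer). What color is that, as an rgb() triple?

rgb(110, 102, 128)

#49317f is rgb(73, 49, 127).
Lerp each channel 67% toward 128:
  R: 73 + 0.67×(128−73) = 73 + 36.85 = 109.85 → 110
  G: 49 + 0.67×(128−49) = 49 + 52.93 = 101.93 → 102
  B: 127 + 0.67×(128−127) = 127 + 0.67 = 127.67 → 128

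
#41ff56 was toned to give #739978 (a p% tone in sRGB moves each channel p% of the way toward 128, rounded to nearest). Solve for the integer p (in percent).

80%

#41ff56 is rgb(65, 255, 86); #739978 is rgb(115, 153, 120).
On the G channel (widest range): 153 ≈ 255 + (p/100)(128 − 255), so p ≈ 100×(153 − 255)/(128 − 255) = -10200/-127 = 80.31.
p = 80 reproduces all three channels after rounding.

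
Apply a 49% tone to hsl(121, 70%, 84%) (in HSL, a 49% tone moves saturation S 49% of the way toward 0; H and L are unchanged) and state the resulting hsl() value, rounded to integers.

S moves 49% from 70 toward 0: 70 − 34.3 = 35.7 → 36.
H and L are unchanged.

hsl(121, 36%, 84%)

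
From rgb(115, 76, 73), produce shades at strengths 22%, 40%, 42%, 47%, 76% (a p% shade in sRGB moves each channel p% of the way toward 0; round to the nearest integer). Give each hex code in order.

#5A3B39, #452E2C, #432C2A, #3D2827, #1C1212

22%: (115 − 25.3 = 89.7→90, 76 − 16.72 = 59.28→59, 73 − 16.06 = 56.94→57) → #5A3B39
40%: (115 − 46 = 69→69, 76 − 30.4 = 45.6→46, 73 − 29.2 = 43.8→44) → #452E2C
42%: (115 − 48.3 = 66.7→67, 76 − 31.92 = 44.08→44, 73 − 30.66 = 42.34→42) → #432C2A
47%: (115 − 54.05 = 60.95→61, 76 − 35.72 = 40.28→40, 73 − 34.31 = 38.69→39) → #3D2827
76%: (115 − 87.4 = 27.6→28, 76 − 57.76 = 18.24→18, 73 − 55.48 = 17.52→18) → #1C1212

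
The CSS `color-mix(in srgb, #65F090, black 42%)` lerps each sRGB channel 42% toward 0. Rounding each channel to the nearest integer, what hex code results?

#3B8B54

#65F090 is rgb(101, 240, 144).
Per channel, c → c + 0.42(0 − c):
  R: 101 − 42.42 = 58.58 → 59
  G: 240 + 0.42×(0−240) = 240 − 100.8 = 139.2 → 139
  B: 144 − 60.48 = 83.52 → 84
rgb(59, 139, 84) = #3B8B54.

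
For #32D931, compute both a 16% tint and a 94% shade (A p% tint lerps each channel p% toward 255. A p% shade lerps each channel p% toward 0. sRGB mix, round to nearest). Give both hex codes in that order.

#32D931 is rgb(50, 217, 49).
16% tint:
  R: 50 + 32.8 = 82.8 → 83
  G: 217 + 0.16×(255−217) = 217 + 6.08 = 223.08 → 223
  B: 49 + 32.96 = 81.96 → 82
  → #53DF52
94% shade:
  R: 50 + 0.94×(0−50) = 50 − 47 = 3 → 3
  G: 217 − 203.98 = 13.02 → 13
  B: 49 + 0.94×(0−49) = 49 − 46.06 = 2.94 → 3
  → #030D03

#53DF52, #030D03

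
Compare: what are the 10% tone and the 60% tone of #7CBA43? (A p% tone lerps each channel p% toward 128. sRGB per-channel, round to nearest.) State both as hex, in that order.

#7CB449, #7E9768

#7CBA43 is rgb(124, 186, 67).
10% tone:
  R: 124 + 0.1×(128−124) = 124 + 0.4 = 124.4 → 124
  G: 186 + 0.1×(128−186) = 186 − 5.8 = 180.2 → 180
  B: 67 + 0.1×(128−67) = 67 + 6.1 = 73.1 → 73
  → #7CB449
60% tone:
  R: 124 + 0.6×(128−124) = 124 + 2.4 = 126.4 → 126
  G: 186 + 0.6×(128−186) = 186 − 34.8 = 151.2 → 151
  B: 67 + 0.6×(128−67) = 67 + 36.6 = 103.6 → 104
  → #7E9768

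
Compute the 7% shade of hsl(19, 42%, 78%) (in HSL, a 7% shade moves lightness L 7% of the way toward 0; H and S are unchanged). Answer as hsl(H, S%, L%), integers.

L moves 7% from 78 toward 0: 78 − 5.46 = 72.54 → 73.
H and S are unchanged.

hsl(19, 42%, 73%)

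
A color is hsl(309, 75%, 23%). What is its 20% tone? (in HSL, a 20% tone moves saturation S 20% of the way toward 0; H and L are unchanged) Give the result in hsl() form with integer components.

hsl(309, 60%, 23%)

S moves 20% from 75 toward 0: 75 − 15 = 60 → 60.
H and L are unchanged.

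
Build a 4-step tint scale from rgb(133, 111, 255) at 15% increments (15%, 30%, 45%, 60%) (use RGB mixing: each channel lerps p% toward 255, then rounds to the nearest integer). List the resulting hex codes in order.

#9785FF, #AA9AFF, #BCB0FF, #CEC5FF

15%: (133 + 18.3 = 151.3→151, 111 + 21.6 = 132.6→133, 255→255) → #9785FF
30%: (133 + 36.6 = 169.6→170, 111 + 43.2 = 154.2→154, 255→255) → #AA9AFF
45%: (133 + 54.9 = 187.9→188, 111 + 64.8 = 175.8→176, 255→255) → #BCB0FF
60%: (133 + 73.2 = 206.2→206, 111 + 86.4 = 197.4→197, 255→255) → #CEC5FF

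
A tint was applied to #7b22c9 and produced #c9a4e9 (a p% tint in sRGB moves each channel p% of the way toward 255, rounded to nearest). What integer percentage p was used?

59%

#7b22c9 is rgb(123, 34, 201); #c9a4e9 is rgb(201, 164, 233).
On the G channel (widest range): 164 ≈ 34 + (p/100)(255 − 34), so p ≈ 100×(164 − 34)/(255 − 34) = 13000/221 = 58.82.
p = 59 reproduces all three channels after rounding.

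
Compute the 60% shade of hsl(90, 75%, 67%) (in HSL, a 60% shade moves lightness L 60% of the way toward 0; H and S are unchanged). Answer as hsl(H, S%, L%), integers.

L moves 60% from 67 toward 0: 67 − 40.2 = 26.8 → 27.
H and S are unchanged.

hsl(90, 75%, 27%)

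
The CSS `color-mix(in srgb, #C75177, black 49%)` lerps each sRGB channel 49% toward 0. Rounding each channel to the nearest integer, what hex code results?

#C75177 is rgb(199, 81, 119).
Lerp each channel 49% toward 0:
  R: 199 − 97.51 = 101.49 → 101
  G: 81 − 39.69 = 41.31 → 41
  B: 119 − 58.31 = 60.69 → 61
rgb(101, 41, 61) = #65293D.

#65293D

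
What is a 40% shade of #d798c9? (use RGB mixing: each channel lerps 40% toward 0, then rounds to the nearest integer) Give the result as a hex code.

#d798c9 is rgb(215, 152, 201).
Per channel, c → c + 0.4(0 − c):
  R: 215 − 86 = 129 → 129
  G: 152 − 60.8 = 91.2 → 91
  B: 201 + 0.4×(0−201) = 201 − 80.4 = 120.6 → 121
rgb(129, 91, 121) = #815b79.

#815b79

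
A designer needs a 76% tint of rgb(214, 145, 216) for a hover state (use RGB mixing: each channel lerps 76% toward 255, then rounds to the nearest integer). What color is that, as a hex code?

#F5E5F6

Per channel, c → c + 0.76(255 − c):
  R: 214 + 0.76×(255−214) = 214 + 31.16 = 245.16 → 245
  G: 145 + 0.76×(255−145) = 145 + 83.6 = 228.6 → 229
  B: 216 + 0.76×(255−216) = 216 + 29.64 = 245.64 → 246
rgb(245, 229, 246) = #F5E5F6.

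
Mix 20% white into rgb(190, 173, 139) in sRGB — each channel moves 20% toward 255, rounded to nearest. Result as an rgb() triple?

A 20% tint moves each channel 20% toward 255:
  R: 190 + 0.2×(255−190) = 190 + 13 = 203 → 203
  G: 173 + 0.2×(255−173) = 173 + 16.4 = 189.4 → 189
  B: 139 + 23.2 = 162.2 → 162

rgb(203, 189, 162)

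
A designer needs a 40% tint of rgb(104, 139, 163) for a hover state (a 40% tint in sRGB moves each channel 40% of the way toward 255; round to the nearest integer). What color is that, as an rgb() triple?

rgb(164, 185, 200)

Per channel, c → c + 0.4(255 − c):
  R: 104 + 0.4×(255−104) = 104 + 60.4 = 164.4 → 164
  G: 139 + 46.4 = 185.4 → 185
  B: 163 + 0.4×(255−163) = 163 + 36.8 = 199.8 → 200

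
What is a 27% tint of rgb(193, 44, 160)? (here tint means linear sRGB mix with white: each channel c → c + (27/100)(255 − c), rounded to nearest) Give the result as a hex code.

A 27% tint moves each channel 27% toward 255:
  R: 193 + 16.74 = 209.74 → 210
  G: 44 + 0.27×(255−44) = 44 + 56.97 = 100.97 → 101
  B: 160 + 0.27×(255−160) = 160 + 25.65 = 185.65 → 186
rgb(210, 101, 186) = #D265BA.

#D265BA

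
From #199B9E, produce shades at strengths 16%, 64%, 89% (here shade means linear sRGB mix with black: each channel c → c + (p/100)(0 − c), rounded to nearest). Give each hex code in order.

#158285, #093839, #031111

#199B9E is rgb(25, 155, 158).
16%: (25 − 4 = 21→21, 155 − 24.8 = 130.2→130, 158 − 25.28 = 132.72→133) → #158285
64%: (25 − 16 = 9→9, 155 − 99.2 = 55.8→56, 158 − 101.12 = 56.88→57) → #093839
89%: (25 − 22.25 = 2.75→3, 155 − 137.95 = 17.05→17, 158 − 140.62 = 17.38→17) → #031111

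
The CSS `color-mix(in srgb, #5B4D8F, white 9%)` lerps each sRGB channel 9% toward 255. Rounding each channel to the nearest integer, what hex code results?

#6A5D99

#5B4D8F is rgb(91, 77, 143).
Per channel, c → c + 0.09(255 − c):
  R: 91 + 14.76 = 105.76 → 106
  G: 77 + 0.09×(255−77) = 77 + 16.02 = 93.02 → 93
  B: 143 + 10.08 = 153.08 → 153
rgb(106, 93, 153) = #6A5D99.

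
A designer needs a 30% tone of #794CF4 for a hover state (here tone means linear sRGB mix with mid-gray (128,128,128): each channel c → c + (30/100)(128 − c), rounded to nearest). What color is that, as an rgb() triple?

#794CF4 is rgb(121, 76, 244).
A 30% tone moves each channel 30% toward 128:
  R: 121 + 0.3×(128−121) = 121 + 2.1 = 123.1 → 123
  G: 76 + 0.3×(128−76) = 76 + 15.6 = 91.6 → 92
  B: 244 + 0.3×(128−244) = 244 − 34.8 = 209.2 → 209

rgb(123, 92, 209)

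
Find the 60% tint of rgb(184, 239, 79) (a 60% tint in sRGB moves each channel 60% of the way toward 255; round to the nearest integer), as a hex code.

#E3F9B9

Lerp each channel 60% toward 255:
  R: 184 + 0.6×(255−184) = 184 + 42.6 = 226.6 → 227
  G: 239 + 0.6×(255−239) = 239 + 9.6 = 248.6 → 249
  B: 79 + 105.6 = 184.6 → 185
rgb(227, 249, 185) = #E3F9B9.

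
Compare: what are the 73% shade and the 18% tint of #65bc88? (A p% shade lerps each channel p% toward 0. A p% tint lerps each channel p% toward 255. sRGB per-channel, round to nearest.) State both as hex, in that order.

#1b3325, #81c89d

#65bc88 is rgb(101, 188, 136).
73% shade:
  R: 101 + 0.73×(0−101) = 101 − 73.73 = 27.27 → 27
  G: 188 + 0.73×(0−188) = 188 − 137.24 = 50.76 → 51
  B: 136 + 0.73×(0−136) = 136 − 99.28 = 36.72 → 37
  → #1b3325
18% tint:
  R: 101 + 0.18×(255−101) = 101 + 27.72 = 128.72 → 129
  G: 188 + 0.18×(255−188) = 188 + 12.06 = 200.06 → 200
  B: 136 + 21.42 = 157.42 → 157
  → #81c89d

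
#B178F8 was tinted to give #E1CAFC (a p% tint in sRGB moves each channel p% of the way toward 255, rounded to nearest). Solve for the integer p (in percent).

61%

#B178F8 is rgb(177, 120, 248); #E1CAFC is rgb(225, 202, 252).
On the G channel (widest range): 202 ≈ 120 + (p/100)(255 − 120), so p ≈ 100×(202 − 120)/(255 − 120) = 8200/135 = 60.74.
p = 61 reproduces all three channels after rounding.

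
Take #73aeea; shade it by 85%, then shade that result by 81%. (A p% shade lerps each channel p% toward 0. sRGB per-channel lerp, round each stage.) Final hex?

#030507

#73aeea is rgb(115, 174, 234).
Per channel, c → c + 0.85(0 − c):
  R: 115 + 0.85×(0−115) = 115 − 97.75 = 17.25 → 17
  G: 174 + 0.85×(0−174) = 174 − 147.9 = 26.1 → 26
  B: 234 + 0.85×(0−234) = 234 − 198.9 = 35.1 → 35
After the shade: rgb(17, 26, 35) = #111a23.
Lerp each channel 81% toward 0:
  R: 17 + 0.81×(0−17) = 17 − 13.77 = 3.23 → 3
  G: 26 − 21.06 = 4.94 → 5
  B: 35 − 28.35 = 6.65 → 7
rgb(3, 5, 7) = #030507.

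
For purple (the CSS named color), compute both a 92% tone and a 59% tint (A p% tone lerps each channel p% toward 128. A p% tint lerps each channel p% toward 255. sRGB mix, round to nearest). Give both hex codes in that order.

#807680, #CB96CB

CSS purple is rgb(128, 0, 128).
92% tone:
  R: 128 + 0 = 128 → 128
  G: 0 + 117.76 = 117.76 → 118
  B: 128 + 0.92×(128−128) = 128 + 0 = 128 → 128
  → #807680
59% tint:
  R: 128 + 0.59×(255−128) = 128 + 74.93 = 202.93 → 203
  G: 0 + 0.59×(255−0) = 0 + 150.45 = 150.45 → 150
  B: 128 + 0.59×(255−128) = 128 + 74.93 = 202.93 → 203
  → #CB96CB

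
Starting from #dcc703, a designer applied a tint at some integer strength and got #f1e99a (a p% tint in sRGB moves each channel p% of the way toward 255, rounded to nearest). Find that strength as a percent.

#dcc703 is rgb(220, 199, 3); #f1e99a is rgb(241, 233, 154).
On the B channel (widest range): 154 ≈ 3 + (p/100)(255 − 3), so p ≈ 100×(154 − 3)/(255 − 3) = 15100/252 = 59.92.
p = 60 reproduces all three channels after rounding.

60%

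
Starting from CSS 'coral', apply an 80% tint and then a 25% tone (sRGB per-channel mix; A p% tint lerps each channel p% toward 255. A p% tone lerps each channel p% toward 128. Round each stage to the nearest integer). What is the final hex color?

CSS coral is rgb(255, 127, 80).
An 80% tint moves each channel 80% toward 255:
  R: 255 + 0.8×(255−255) = 255 + 0 = 255 → 255
  G: 127 + 102.4 = 229.4 → 229
  B: 80 + 140 = 220 → 220
After the tint: rgb(255, 229, 220) = #FFE5DC.
Lerp each channel 25% toward 128:
  R: 255 − 31.75 = 223.25 → 223
  G: 229 + 0.25×(128−229) = 229 − 25.25 = 203.75 → 204
  B: 220 + 0.25×(128−220) = 220 − 23 = 197 → 197
rgb(223, 204, 197) = #DFCCC5.

#DFCCC5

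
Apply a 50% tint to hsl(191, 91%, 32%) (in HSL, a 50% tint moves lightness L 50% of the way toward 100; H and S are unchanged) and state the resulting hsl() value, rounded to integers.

L moves 50% from 32 toward 100: 32 + 34 = 66 → 66.
H and S are unchanged.

hsl(191, 91%, 66%)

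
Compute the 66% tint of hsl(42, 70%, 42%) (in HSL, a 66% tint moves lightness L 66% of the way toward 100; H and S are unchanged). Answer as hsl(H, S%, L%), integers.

L moves 66% from 42 toward 100: 42 + 38.28 = 80.28 → 80.
H and S are unchanged.

hsl(42, 70%, 80%)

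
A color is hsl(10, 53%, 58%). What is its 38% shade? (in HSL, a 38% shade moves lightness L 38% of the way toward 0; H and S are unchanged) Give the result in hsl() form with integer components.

hsl(10, 53%, 36%)

L moves 38% from 58 toward 0: 58 − 22.04 = 35.96 → 36.
H and S are unchanged.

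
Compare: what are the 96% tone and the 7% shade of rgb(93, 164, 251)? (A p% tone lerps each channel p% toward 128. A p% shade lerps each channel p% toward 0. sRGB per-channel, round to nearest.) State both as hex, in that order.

96% tone:
  R: 93 + 0.96×(128−93) = 93 + 33.6 = 126.6 → 127
  G: 164 + 0.96×(128−164) = 164 − 34.56 = 129.44 → 129
  B: 251 + 0.96×(128−251) = 251 − 118.08 = 132.92 → 133
  → #7f8185
7% shade:
  R: 93 − 6.51 = 86.49 → 86
  G: 164 − 11.48 = 152.52 → 153
  B: 251 + 0.07×(0−251) = 251 − 17.57 = 233.43 → 233
  → #5699e9

#7f8185, #5699e9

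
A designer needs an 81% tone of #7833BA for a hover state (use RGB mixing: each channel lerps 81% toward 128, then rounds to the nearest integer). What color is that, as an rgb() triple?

#7833BA is rgb(120, 51, 186).
Lerp each channel 81% toward 128:
  R: 120 + 0.81×(128−120) = 120 + 6.48 = 126.48 → 126
  G: 51 + 62.37 = 113.37 → 113
  B: 186 − 46.98 = 139.02 → 139

rgb(126, 113, 139)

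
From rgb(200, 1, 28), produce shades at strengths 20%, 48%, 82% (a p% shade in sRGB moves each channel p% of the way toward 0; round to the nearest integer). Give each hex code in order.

#a00116, #68010f, #240005

20%: (200 − 40 = 160→160, 1→1, 28 − 5.6 = 22.4→22) → #a00116
48%: (200 − 96 = 104→104, 1→1, 28 − 13.44 = 14.56→15) → #68010f
82%: (200 − 164 = 36→36, 1 − 0.82 = 0.18→0, 28 − 22.96 = 5.04→5) → #240005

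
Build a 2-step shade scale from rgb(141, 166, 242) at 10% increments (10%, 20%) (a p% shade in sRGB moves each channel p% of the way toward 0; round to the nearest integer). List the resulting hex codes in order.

#7f95da, #7185c2

10%: (141 − 14.1 = 126.9→127, 166 − 16.6 = 149.4→149, 242 − 24.2 = 217.8→218) → #7f95da
20%: (141 − 28.2 = 112.8→113, 166 − 33.2 = 132.8→133, 242 − 48.4 = 193.6→194) → #7185c2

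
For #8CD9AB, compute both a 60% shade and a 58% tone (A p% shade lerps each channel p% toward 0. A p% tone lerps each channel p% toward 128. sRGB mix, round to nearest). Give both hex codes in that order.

#385744, #85A592

#8CD9AB is rgb(140, 217, 171).
60% shade:
  R: 140 − 84 = 56 → 56
  G: 217 + 0.6×(0−217) = 217 − 130.2 = 86.8 → 87
  B: 171 + 0.6×(0−171) = 171 − 102.6 = 68.4 → 68
  → #385744
58% tone:
  R: 140 + 0.58×(128−140) = 140 − 6.96 = 133.04 → 133
  G: 217 − 51.62 = 165.38 → 165
  B: 171 + 0.58×(128−171) = 171 − 24.94 = 146.06 → 146
  → #85A592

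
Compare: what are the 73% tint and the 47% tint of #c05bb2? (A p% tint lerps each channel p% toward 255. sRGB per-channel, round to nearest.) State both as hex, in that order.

#eed3ea, #dea8d6

#c05bb2 is rgb(192, 91, 178).
73% tint:
  R: 192 + 45.99 = 237.99 → 238
  G: 91 + 119.72 = 210.72 → 211
  B: 178 + 56.21 = 234.21 → 234
  → #eed3ea
47% tint:
  R: 192 + 0.47×(255−192) = 192 + 29.61 = 221.61 → 222
  G: 91 + 0.47×(255−91) = 91 + 77.08 = 168.08 → 168
  B: 178 + 0.47×(255−178) = 178 + 36.19 = 214.19 → 214
  → #dea8d6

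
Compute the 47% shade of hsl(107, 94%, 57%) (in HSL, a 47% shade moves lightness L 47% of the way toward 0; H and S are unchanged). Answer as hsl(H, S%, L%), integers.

L moves 47% from 57 toward 0: 57 − 26.79 = 30.21 → 30.
H and S are unchanged.

hsl(107, 94%, 30%)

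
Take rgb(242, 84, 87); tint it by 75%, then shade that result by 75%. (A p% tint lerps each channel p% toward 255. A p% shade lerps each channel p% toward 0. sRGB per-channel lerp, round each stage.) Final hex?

#3F3535

A 75% tint moves each channel 75% toward 255:
  R: 242 + 0.75×(255−242) = 242 + 9.75 = 251.75 → 252
  G: 84 + 0.75×(255−84) = 84 + 128.25 = 212.25 → 212
  B: 87 + 0.75×(255−87) = 87 + 126 = 213 → 213
After the tint: rgb(252, 212, 213) = #FCD4D5.
Lerp each channel 75% toward 0:
  R: 252 + 0.75×(0−252) = 252 − 189 = 63 → 63
  G: 212 + 0.75×(0−212) = 212 − 159 = 53 → 53
  B: 213 + 0.75×(0−213) = 213 − 159.75 = 53.25 → 53
rgb(63, 53, 53) = #3F3535.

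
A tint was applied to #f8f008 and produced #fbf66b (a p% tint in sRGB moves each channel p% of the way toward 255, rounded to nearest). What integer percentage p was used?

#f8f008 is rgb(248, 240, 8); #fbf66b is rgb(251, 246, 107).
On the B channel (widest range): 107 ≈ 8 + (p/100)(255 − 8), so p ≈ 100×(107 − 8)/(255 − 8) = 9900/247 = 40.08.
p = 40 reproduces all three channels after rounding.

40%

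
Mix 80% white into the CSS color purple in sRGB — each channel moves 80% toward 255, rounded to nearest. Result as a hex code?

CSS purple is rgb(128, 0, 128).
An 80% tint moves each channel 80% toward 255:
  R: 128 + 101.6 = 229.6 → 230
  G: 0 + 0.8×(255−0) = 0 + 204 = 204 → 204
  B: 128 + 101.6 = 229.6 → 230
rgb(230, 204, 230) = #e6cce6.

#e6cce6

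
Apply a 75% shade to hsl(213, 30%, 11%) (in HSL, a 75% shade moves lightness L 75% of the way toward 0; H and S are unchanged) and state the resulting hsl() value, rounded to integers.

L moves 75% from 11 toward 0: 11 − 8.25 = 2.75 → 3.
H and S are unchanged.

hsl(213, 30%, 3%)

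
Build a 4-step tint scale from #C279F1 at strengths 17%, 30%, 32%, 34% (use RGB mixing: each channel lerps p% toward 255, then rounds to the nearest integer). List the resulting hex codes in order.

#CC90F3, #D4A1F5, #D6A4F5, #D7A7F6

#C279F1 is rgb(194, 121, 241).
17%: (194 + 10.37 = 204.37→204, 121 + 22.78 = 143.78→144, 241 + 2.38 = 243.38→243) → #CC90F3
30%: (194 + 18.3 = 212.3→212, 121 + 40.2 = 161.2→161, 241 + 4.2 = 245.2→245) → #D4A1F5
32%: (194 + 19.52 = 213.52→214, 121 + 42.88 = 163.88→164, 241 + 4.48 = 245.48→245) → #D6A4F5
34%: (194 + 20.74 = 214.74→215, 121 + 45.56 = 166.56→167, 241 + 4.76 = 245.76→246) → #D7A7F6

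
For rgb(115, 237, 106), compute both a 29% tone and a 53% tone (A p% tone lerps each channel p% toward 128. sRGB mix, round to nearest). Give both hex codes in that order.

#77cd70, #7ab376

29% tone:
  R: 115 + 0.29×(128−115) = 115 + 3.77 = 118.77 → 119
  G: 237 − 31.61 = 205.39 → 205
  B: 106 + 6.38 = 112.38 → 112
  → #77cd70
53% tone:
  R: 115 + 0.53×(128−115) = 115 + 6.89 = 121.89 → 122
  G: 237 + 0.53×(128−237) = 237 − 57.77 = 179.23 → 179
  B: 106 + 0.53×(128−106) = 106 + 11.66 = 117.66 → 118
  → #7ab376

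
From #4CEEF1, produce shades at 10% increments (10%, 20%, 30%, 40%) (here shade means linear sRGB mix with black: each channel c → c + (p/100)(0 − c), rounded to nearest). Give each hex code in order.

#4CEEF1 is rgb(76, 238, 241).
10%: (76 − 7.6 = 68.4→68, 238 − 23.8 = 214.2→214, 241 − 24.1 = 216.9→217) → #44D6D9
20%: (76 − 15.2 = 60.8→61, 238 − 47.6 = 190.4→190, 241 − 48.2 = 192.8→193) → #3DBEC1
30%: (76 − 22.8 = 53.2→53, 238 − 71.4 = 166.6→167, 241 − 72.3 = 168.7→169) → #35A7A9
40%: (76 − 30.4 = 45.6→46, 238 − 95.2 = 142.8→143, 241 − 96.4 = 144.6→145) → #2E8F91

#44D6D9, #3DBEC1, #35A7A9, #2E8F91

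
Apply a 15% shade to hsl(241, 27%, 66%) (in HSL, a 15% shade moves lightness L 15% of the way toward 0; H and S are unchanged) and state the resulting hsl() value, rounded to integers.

hsl(241, 27%, 56%)

L moves 15% from 66 toward 0: 66 − 9.9 = 56.1 → 56.
H and S are unchanged.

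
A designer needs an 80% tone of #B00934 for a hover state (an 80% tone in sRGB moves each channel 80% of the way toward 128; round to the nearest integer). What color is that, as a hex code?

#8A6871

#B00934 is rgb(176, 9, 52).
Lerp each channel 80% toward 128:
  R: 176 − 38.4 = 137.6 → 138
  G: 9 + 95.2 = 104.2 → 104
  B: 52 + 60.8 = 112.8 → 113
rgb(138, 104, 113) = #8A6871.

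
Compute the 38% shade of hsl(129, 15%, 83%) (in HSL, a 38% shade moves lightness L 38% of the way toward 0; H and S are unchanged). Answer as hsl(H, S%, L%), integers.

hsl(129, 15%, 51%)

L moves 38% from 83 toward 0: 83 − 31.54 = 51.46 → 51.
H and S are unchanged.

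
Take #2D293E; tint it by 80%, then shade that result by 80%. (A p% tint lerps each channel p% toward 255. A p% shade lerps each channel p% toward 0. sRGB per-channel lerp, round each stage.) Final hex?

#2B2A2B

#2D293E is rgb(45, 41, 62).
An 80% tint moves each channel 80% toward 255:
  R: 45 + 168 = 213 → 213
  G: 41 + 171.2 = 212.2 → 212
  B: 62 + 154.4 = 216.4 → 216
After the tint: rgb(213, 212, 216) = #D5D4D8.
Per channel, c → c + 0.8(0 − c):
  R: 213 + 0.8×(0−213) = 213 − 170.4 = 42.6 → 43
  G: 212 + 0.8×(0−212) = 212 − 169.6 = 42.4 → 42
  B: 216 + 0.8×(0−216) = 216 − 172.8 = 43.2 → 43
rgb(43, 42, 43) = #2B2A2B.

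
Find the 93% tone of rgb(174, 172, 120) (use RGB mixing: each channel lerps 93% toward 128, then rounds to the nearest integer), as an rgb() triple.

Lerp each channel 93% toward 128:
  R: 174 + 0.93×(128−174) = 174 − 42.78 = 131.22 → 131
  G: 172 + 0.93×(128−172) = 172 − 40.92 = 131.08 → 131
  B: 120 + 0.93×(128−120) = 120 + 7.44 = 127.44 → 127

rgb(131, 131, 127)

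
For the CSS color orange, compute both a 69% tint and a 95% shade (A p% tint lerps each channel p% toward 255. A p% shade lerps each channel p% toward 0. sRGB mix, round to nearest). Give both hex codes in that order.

CSS orange is rgb(255, 165, 0).
69% tint:
  R: 255 + 0 = 255 → 255
  G: 165 + 62.1 = 227.1 → 227
  B: 0 + 175.95 = 175.95 → 176
  → #ffe3b0
95% shade:
  R: 255 + 0.95×(0−255) = 255 − 242.25 = 12.75 → 13
  G: 165 − 156.75 = 8.25 → 8
  B: 0 + 0.95×(0−0) = 0 + 0 = 0 → 0
  → #0d0800

#ffe3b0, #0d0800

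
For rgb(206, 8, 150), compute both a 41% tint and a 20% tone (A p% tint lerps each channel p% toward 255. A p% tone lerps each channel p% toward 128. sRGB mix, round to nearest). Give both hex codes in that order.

#E26DC1, #BE2092

41% tint:
  R: 206 + 20.09 = 226.09 → 226
  G: 8 + 101.27 = 109.27 → 109
  B: 150 + 0.41×(255−150) = 150 + 43.05 = 193.05 → 193
  → #E26DC1
20% tone:
  R: 206 − 15.6 = 190.4 → 190
  G: 8 + 0.2×(128−8) = 8 + 24 = 32 → 32
  B: 150 − 4.4 = 145.6 → 146
  → #BE2092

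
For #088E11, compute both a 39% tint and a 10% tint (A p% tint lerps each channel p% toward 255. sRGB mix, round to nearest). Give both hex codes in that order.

#088E11 is rgb(8, 142, 17).
39% tint:
  R: 8 + 0.39×(255−8) = 8 + 96.33 = 104.33 → 104
  G: 142 + 44.07 = 186.07 → 186
  B: 17 + 0.39×(255−17) = 17 + 92.82 = 109.82 → 110
  → #68BA6E
10% tint:
  R: 8 + 24.7 = 32.7 → 33
  G: 142 + 11.3 = 153.3 → 153
  B: 17 + 23.8 = 40.8 → 41
  → #219929

#68BA6E, #219929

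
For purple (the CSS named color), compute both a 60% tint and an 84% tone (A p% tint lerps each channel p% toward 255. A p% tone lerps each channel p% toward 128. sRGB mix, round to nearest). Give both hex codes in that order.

#cc99cc, #806c80

CSS purple is rgb(128, 0, 128).
60% tint:
  R: 128 + 0.6×(255−128) = 128 + 76.2 = 204.2 → 204
  G: 0 + 0.6×(255−0) = 0 + 153 = 153 → 153
  B: 128 + 0.6×(255−128) = 128 + 76.2 = 204.2 → 204
  → #cc99cc
84% tone:
  R: 128 + 0 = 128 → 128
  G: 0 + 107.52 = 107.52 → 108
  B: 128 + 0.84×(128−128) = 128 + 0 = 128 → 128
  → #806c80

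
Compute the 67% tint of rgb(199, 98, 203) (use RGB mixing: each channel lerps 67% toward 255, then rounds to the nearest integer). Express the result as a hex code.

Per channel, c → c + 0.67(255 − c):
  R: 199 + 0.67×(255−199) = 199 + 37.52 = 236.52 → 237
  G: 98 + 105.19 = 203.19 → 203
  B: 203 + 34.84 = 237.84 → 238
rgb(237, 203, 238) = #EDCBEE.

#EDCBEE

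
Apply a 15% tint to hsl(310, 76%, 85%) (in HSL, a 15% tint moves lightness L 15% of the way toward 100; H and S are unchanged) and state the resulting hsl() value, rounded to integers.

hsl(310, 76%, 87%)

L moves 15% from 85 toward 100: 85 + 2.25 = 87.25 → 87.
H and S are unchanged.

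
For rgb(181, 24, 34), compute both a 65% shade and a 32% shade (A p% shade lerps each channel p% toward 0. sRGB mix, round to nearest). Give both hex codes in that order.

65% shade:
  R: 181 + 0.65×(0−181) = 181 − 117.65 = 63.35 → 63
  G: 24 + 0.65×(0−24) = 24 − 15.6 = 8.4 → 8
  B: 34 − 22.1 = 11.9 → 12
  → #3F080C
32% shade:
  R: 181 − 57.92 = 123.08 → 123
  G: 24 + 0.32×(0−24) = 24 − 7.68 = 16.32 → 16
  B: 34 + 0.32×(0−34) = 34 − 10.88 = 23.12 → 23
  → #7B1017

#3F080C, #7B1017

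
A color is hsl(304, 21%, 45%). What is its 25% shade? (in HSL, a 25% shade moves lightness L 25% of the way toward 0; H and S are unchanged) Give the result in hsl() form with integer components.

hsl(304, 21%, 34%)

L moves 25% from 45 toward 0: 45 − 11.25 = 33.75 → 34.
H and S are unchanged.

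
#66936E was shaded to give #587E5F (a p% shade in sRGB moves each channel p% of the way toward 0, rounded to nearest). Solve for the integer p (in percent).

14%

#66936E is rgb(102, 147, 110); #587E5F is rgb(88, 126, 95).
On the G channel (widest range): 126 ≈ 147 + (p/100)(0 − 147), so p ≈ 100×(126 − 147)/(0 − 147) = -2100/-147 = 14.29.
p = 14 reproduces all three channels after rounding.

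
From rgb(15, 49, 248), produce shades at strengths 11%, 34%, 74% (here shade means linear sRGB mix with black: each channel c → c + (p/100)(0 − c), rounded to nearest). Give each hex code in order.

11%: (15 − 1.65 = 13.35→13, 49 − 5.39 = 43.61→44, 248 − 27.28 = 220.72→221) → #0d2cdd
34%: (15 − 5.1 = 9.9→10, 49 − 16.66 = 32.34→32, 248 − 84.32 = 163.68→164) → #0a20a4
74%: (15 − 11.1 = 3.9→4, 49 − 36.26 = 12.74→13, 248 − 183.52 = 64.48→64) → #040d40

#0d2cdd, #0a20a4, #040d40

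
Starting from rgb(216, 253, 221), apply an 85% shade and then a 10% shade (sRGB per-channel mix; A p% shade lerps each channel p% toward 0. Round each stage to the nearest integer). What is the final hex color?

Lerp each channel 85% toward 0:
  R: 216 + 0.85×(0−216) = 216 − 183.6 = 32.4 → 32
  G: 253 − 215.05 = 37.95 → 38
  B: 221 + 0.85×(0−221) = 221 − 187.85 = 33.15 → 33
After the shade: rgb(32, 38, 33) = #202621.
Lerp each channel 10% toward 0:
  R: 32 + 0.1×(0−32) = 32 − 3.2 = 28.8 → 29
  G: 38 − 3.8 = 34.2 → 34
  B: 33 − 3.3 = 29.7 → 30
rgb(29, 34, 30) = #1D221E.

#1D221E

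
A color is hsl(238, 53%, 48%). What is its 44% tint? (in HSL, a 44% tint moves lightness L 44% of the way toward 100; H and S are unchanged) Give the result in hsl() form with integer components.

hsl(238, 53%, 71%)

L moves 44% from 48 toward 100: 48 + 22.88 = 70.88 → 71.
H and S are unchanged.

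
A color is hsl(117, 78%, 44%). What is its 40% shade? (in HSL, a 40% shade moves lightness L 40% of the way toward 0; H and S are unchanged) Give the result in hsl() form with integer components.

L moves 40% from 44 toward 0: 44 − 17.6 = 26.4 → 26.
H and S are unchanged.

hsl(117, 78%, 26%)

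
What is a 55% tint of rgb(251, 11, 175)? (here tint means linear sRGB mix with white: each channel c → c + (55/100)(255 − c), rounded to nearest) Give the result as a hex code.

#fd91db

Lerp each channel 55% toward 255:
  R: 251 + 0.55×(255−251) = 251 + 2.2 = 253.2 → 253
  G: 11 + 134.2 = 145.2 → 145
  B: 175 + 44 = 219 → 219
rgb(253, 145, 219) = #fd91db.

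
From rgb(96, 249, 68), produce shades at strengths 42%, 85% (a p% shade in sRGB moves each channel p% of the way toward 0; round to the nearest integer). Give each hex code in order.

42%: (96 − 40.32 = 55.68→56, 249 − 104.58 = 144.42→144, 68 − 28.56 = 39.44→39) → #389027
85%: (96 − 81.6 = 14.4→14, 249 − 211.65 = 37.35→37, 68 − 57.8 = 10.2→10) → #0E250A

#389027, #0E250A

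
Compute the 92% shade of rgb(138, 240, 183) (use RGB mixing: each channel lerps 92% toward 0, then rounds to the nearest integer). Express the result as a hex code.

Per channel, c → c + 0.92(0 − c):
  R: 138 + 0.92×(0−138) = 138 − 126.96 = 11.04 → 11
  G: 240 + 0.92×(0−240) = 240 − 220.8 = 19.2 → 19
  B: 183 + 0.92×(0−183) = 183 − 168.36 = 14.64 → 15
rgb(11, 19, 15) = #0B130F.

#0B130F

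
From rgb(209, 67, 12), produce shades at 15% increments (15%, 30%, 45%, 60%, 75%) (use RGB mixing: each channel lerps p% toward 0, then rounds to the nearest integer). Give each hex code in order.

15%: (209 − 31.35 = 177.65→178, 67 − 10.05 = 56.95→57, 12 − 1.8 = 10.2→10) → #b2390a
30%: (209 − 62.7 = 146.3→146, 67 − 20.1 = 46.9→47, 12 − 3.6 = 8.4→8) → #922f08
45%: (209 − 94.05 = 114.95→115, 67 − 30.15 = 36.85→37, 12 − 5.4 = 6.6→7) → #732507
60%: (209 − 125.4 = 83.6→84, 67 − 40.2 = 26.8→27, 12 − 7.2 = 4.8→5) → #541b05
75%: (209 − 156.75 = 52.25→52, 67 − 50.25 = 16.75→17, 12 − 9 = 3→3) → #341103

#b2390a, #922f08, #732507, #541b05, #341103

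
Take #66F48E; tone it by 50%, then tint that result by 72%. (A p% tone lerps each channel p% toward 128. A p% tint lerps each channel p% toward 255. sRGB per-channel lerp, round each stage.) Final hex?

#D8ECDD

#66F48E is rgb(102, 244, 142).
A 50% tone moves each channel 50% toward 128:
  R: 102 + 0.5×(128−102) = 102 + 13 = 115 → 115
  G: 244 − 58 = 186 → 186
  B: 142 + 0.5×(128−142) = 142 − 7 = 135 → 135
After the tone: rgb(115, 186, 135) = #73BA87.
Lerp each channel 72% toward 255:
  R: 115 + 0.72×(255−115) = 115 + 100.8 = 215.8 → 216
  G: 186 + 49.68 = 235.68 → 236
  B: 135 + 0.72×(255−135) = 135 + 86.4 = 221.4 → 221
rgb(216, 236, 221) = #D8ECDD.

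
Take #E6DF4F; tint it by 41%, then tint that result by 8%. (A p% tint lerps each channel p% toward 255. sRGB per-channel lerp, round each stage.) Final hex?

#E6DF4F is rgb(230, 223, 79).
Per channel, c → c + 0.41(255 − c):
  R: 230 + 0.41×(255−230) = 230 + 10.25 = 240.25 → 240
  G: 223 + 13.12 = 236.12 → 236
  B: 79 + 0.41×(255−79) = 79 + 72.16 = 151.16 → 151
After the tint: rgb(240, 236, 151) = #F0EC97.
An 8% tint moves each channel 8% toward 255:
  R: 240 + 0.08×(255−240) = 240 + 1.2 = 241.2 → 241
  G: 236 + 0.08×(255−236) = 236 + 1.52 = 237.52 → 238
  B: 151 + 0.08×(255−151) = 151 + 8.32 = 159.32 → 159
rgb(241, 238, 159) = #F1EE9F.

#F1EE9F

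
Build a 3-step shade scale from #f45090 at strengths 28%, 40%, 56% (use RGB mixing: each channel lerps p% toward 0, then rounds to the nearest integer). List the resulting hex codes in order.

#b03a68, #923056, #6b233f

#f45090 is rgb(244, 80, 144).
28%: (244 − 68.32 = 175.68→176, 80 − 22.4 = 57.6→58, 144 − 40.32 = 103.68→104) → #b03a68
40%: (244 − 97.6 = 146.4→146, 80 − 32 = 48→48, 144 − 57.6 = 86.4→86) → #923056
56%: (244 − 136.64 = 107.36→107, 80 − 44.8 = 35.2→35, 144 − 80.64 = 63.36→63) → #6b233f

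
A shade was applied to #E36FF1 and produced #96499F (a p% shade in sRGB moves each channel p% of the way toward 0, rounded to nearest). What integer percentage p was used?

#E36FF1 is rgb(227, 111, 241); #96499F is rgb(150, 73, 159).
On the B channel (widest range): 159 ≈ 241 + (p/100)(0 − 241), so p ≈ 100×(159 − 241)/(0 − 241) = -8200/-241 = 34.02.
p = 34 reproduces all three channels after rounding.

34%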